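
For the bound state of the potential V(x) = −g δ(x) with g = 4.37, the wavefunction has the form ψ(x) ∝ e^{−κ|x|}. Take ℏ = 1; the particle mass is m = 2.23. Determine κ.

Integrating the TISE across x = 0 gives the cusp condition ψ'(0⁺) − ψ'(0⁻) = −(2mg/ℏ²)ψ(0).
With ψ ∝ e^{−κ|x|} this yields −2κ = −2mg/ℏ², so κ = mg/ℏ² = 9.745.

κ = 9.75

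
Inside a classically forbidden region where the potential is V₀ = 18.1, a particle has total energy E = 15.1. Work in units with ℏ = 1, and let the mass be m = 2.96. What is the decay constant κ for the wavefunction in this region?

κ = 4.21

Since E < V₀ the TISE in this region is ψ'' = κ²ψ with κ = √(2m(V₀ − E))/ℏ.
κ = √(2 × 2.96 × 3) = 4.214.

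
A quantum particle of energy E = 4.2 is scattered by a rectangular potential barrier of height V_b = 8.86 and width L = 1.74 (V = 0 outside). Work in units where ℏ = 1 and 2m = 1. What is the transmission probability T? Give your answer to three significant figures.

T = 0.00218

E < V_b: inside the barrier ψ ∝ e^{±κx} with κ = √(2m(V_b − E))/ℏ = 2.159.
κL = 3.756, sinh(κL) = 21.38.
Matching ψ, ψ′ at both faces gives T = [1 + V_b² sinh²(κL) / (4E(V_b − E))]⁻¹ = 1/459.3 = 0.00218.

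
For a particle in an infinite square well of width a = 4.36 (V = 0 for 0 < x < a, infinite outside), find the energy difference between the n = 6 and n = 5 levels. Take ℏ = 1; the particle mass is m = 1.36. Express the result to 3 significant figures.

E_n = n²π²ℏ²/(2ma²), so ΔE = (6² − 5²) π²ℏ²/(2ma²).
ΔE = 11 × π² / (2 × 1.36 × 4.36²) = 2.100.

ΔE = 2.10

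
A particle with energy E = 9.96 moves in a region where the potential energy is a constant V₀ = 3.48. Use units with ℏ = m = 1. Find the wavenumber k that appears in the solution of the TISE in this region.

With E > V₀ the solution is oscillatory, ψ ∝ e^{±ikx} with k = √(2m(E − V₀))/ℏ.
k = √(2 × 1 × 6.48) = 3.600.

k = 3.60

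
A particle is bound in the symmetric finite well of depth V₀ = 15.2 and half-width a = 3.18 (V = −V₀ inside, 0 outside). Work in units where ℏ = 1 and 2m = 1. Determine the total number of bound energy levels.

N = 8

The dimensionless depth is z₀ = a√(2mV₀)/ℏ = 3.18 × √(15.20) = 12.40.
A new bound state (alternating even/odd) appears each time z₀ passes a multiple of π/2, so N = ⌊2z₀/π⌋ + 1 = ⌊7.893⌋ + 1 = 8.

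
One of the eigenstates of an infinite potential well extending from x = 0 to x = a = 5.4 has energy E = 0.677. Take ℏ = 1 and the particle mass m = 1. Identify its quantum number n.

From E_n = n²π²ℏ²/(2ma²) invert to n = √(2ma²E)/(πℏ).
n = (5.4/π) × √(2 × 1 × 0.677) = 2.000 → n = 2.

n = 2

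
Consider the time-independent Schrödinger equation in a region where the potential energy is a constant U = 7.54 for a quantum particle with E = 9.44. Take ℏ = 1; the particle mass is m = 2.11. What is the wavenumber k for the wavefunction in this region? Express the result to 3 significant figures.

With E > U the solution is oscillatory, ψ ∝ e^{±ikx} with k = √(2m(E − U))/ℏ.
k = √(2 × 2.11 × 1.9) = 2.832.

k = 2.83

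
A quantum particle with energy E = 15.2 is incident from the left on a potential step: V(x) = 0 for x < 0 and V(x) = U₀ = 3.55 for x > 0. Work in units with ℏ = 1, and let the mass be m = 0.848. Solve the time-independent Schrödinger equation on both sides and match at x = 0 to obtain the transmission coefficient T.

T = 0.996

On each side the TISE gives plane waves with k = √(2m(E − V))/ℏ: k₁ = √(2·0.848·15.2) = 5.077, k₂ = √(2·0.848·11.65) = 4.445.
Matching ψ and ψ′ at x = 0 gives r = (k₁ − k₂)/(k₁ + k₂), so R = r² = 0.004409 and T = 1 − R = 0.9956.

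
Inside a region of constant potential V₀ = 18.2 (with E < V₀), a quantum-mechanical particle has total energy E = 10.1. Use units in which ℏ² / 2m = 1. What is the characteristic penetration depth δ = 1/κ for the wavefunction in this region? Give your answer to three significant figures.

Since E < V₀ the TISE in this region is ψ'' = κ²ψ with κ = √(2m(V₀ − E))/ℏ.
κ = √(2 × 0.5 × 8.1) = 2.846. The penetration depth is δ = 1/κ = 0.351.

δ = 0.351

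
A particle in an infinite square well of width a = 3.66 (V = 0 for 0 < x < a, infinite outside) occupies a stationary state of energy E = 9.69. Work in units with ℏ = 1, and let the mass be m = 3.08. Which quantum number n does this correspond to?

For an infinite well E_n = n²π²ℏ²/(2ma²), so n = (a/πℏ)√(2mE).
n = (3.66/π) × √(2 × 3.08 × 9.69) = 9.001 → n = 9.

n = 9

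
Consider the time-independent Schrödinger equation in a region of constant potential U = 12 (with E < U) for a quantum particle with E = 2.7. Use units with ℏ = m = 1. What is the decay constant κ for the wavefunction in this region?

κ = 4.31

Since E < U the TISE in this region is ψ'' = κ²ψ with κ = √(2m(U − E))/ℏ.
κ = √(2 × 1 × 9.3) = 4.313.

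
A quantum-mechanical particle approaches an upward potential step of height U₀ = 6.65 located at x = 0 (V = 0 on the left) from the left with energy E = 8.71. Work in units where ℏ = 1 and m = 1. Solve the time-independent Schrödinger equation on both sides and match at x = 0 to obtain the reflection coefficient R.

The wavenumbers are k₁ = √(2mE)/ℏ = 4.174 on the left and k₂ = √(2m(E − U₀))/ℏ = 2.030 on the right.
Matching ψ and ψ′ at x = 0 gives r = (k₁ − k₂)/(k₁ + k₂), so R = r² = 0.1194 and T = 1 − R = 0.8806.

R = 0.119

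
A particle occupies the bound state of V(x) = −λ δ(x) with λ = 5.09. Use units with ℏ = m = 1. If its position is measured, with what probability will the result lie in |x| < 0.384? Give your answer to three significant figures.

The normalised bound state is ψ = √κ e^{−κ|x|} with κ = mλ/ℏ² = 5.090.
P(|x| < d) = ∫_{−d}^{d} κ e^{−2κ|x|} dx = 1 − e^{−2κd} = 1 − e^{−3.909} = 0.9799.

P = 0.980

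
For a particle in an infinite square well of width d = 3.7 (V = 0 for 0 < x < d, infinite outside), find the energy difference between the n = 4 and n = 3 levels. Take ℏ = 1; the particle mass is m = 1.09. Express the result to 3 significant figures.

E_n = n²π²ℏ²/(2md²), so ΔE = (4² − 3²) π²ℏ²/(2md²).
ΔE = 7 × π² / (2 × 1.09 × 3.7²) = 2.315.

ΔE = 2.31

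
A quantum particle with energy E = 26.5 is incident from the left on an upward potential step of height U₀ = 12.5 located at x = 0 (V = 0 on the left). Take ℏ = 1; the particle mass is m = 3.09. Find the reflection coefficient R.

R = 0.0250

The wavenumbers are k₁ = √(2mE)/ℏ = 12.80 on the left and k₂ = √(2m(E − U₀))/ℏ = 9.302 on the right.
Matching ψ and ψ′ at x = 0 gives r = (k₁ − k₂)/(k₁ + k₂), so R = r² = 0.02502 and T = 1 − R = 0.9750.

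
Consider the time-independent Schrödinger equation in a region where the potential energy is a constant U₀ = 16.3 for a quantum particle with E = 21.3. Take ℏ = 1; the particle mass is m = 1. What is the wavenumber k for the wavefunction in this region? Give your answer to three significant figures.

With E > U₀ the solution is oscillatory, ψ ∝ e^{±ikx} with k = √(2m(E − U₀))/ℏ.
k = √(2 × 1 × 5) = 3.162.

k = 3.16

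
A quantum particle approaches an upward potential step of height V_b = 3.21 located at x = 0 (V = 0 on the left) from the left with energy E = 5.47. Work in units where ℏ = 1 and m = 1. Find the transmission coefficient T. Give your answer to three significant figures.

T = 0.953

On each side the TISE gives plane waves with k = √(2m(E − V))/ℏ: k₁ = √(2·1·5.47) = 3.308, k₂ = √(2·1·2.26) = 2.126.
Matching ψ and ψ′ at x = 0 gives r = (k₁ − k₂)/(k₁ + k₂), so R = r² = 0.04728 and T = 1 − R = 0.9527.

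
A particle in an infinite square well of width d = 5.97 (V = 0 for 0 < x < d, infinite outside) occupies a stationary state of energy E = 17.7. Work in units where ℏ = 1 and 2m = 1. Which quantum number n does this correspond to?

From E_n = n²π²ℏ²/(2md²) invert to n = √(2md²E)/(πℏ).
n = (5.97/π) × √(2 × 0.5 × 17.7) = 7.995 → n = 8.

n = 8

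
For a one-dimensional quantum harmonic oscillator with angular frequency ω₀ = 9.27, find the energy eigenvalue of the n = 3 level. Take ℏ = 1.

Using E_n = (n + ½)ℏω₀: E_3 = 3.5 × 9.27 = 32.45.

E = 32.4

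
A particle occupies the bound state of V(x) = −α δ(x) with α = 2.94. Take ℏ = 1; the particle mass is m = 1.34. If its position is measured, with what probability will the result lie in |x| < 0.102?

The normalised bound state is ψ = √κ e^{−κ|x|} with κ = mα/ℏ² = 3.940.
P(|x| < d) = ∫_{−d}^{d} κ e^{−2κ|x|} dx = 1 − e^{−2κd} = 1 − e^{−0.8037} = 0.5523.

P = 0.552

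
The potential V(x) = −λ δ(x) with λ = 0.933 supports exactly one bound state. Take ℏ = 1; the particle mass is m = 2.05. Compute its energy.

The bound state is ψ(x) = √κ e^{−κ|x|}. The derivative jump ψ'(0⁺) − ψ'(0⁻) = −(2mλ/ℏ²)ψ(0) fixes κ = mλ/ℏ² = 1.913.
Then E = −ℏ²κ²/(2m) = −mλ²/(2ℏ²) = -0.8923.

E = -0.892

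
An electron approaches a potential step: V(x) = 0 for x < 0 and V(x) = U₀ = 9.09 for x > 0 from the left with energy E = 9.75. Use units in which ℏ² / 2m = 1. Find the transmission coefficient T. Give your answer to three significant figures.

T = 0.655

On each side the TISE gives plane waves with k = √(2m(E − V))/ℏ: k₁ = √(2·½·9.75) = 3.122, k₂ = √(2·½·0.66) = 0.8124.
Matching ψ and ψ′ at x = 0 gives r = (k₁ − k₂)/(k₁ + k₂), so R = r² = 0.3447 and T = 1 − R = 0.6553.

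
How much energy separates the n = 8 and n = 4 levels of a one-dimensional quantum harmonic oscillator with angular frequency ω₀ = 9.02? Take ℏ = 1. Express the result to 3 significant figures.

ΔE = 36.1

E_n = ℏω₀(n + ½), so ΔE = (8 − 4) ℏω₀ = 4 × 9.02 = 36.08.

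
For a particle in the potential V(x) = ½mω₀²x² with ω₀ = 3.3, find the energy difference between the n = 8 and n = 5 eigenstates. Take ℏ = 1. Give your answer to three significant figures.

ΔE = 9.90

E_n = ℏω₀(n + ½), so ΔE = (8 − 5) ℏω₀ = 3 × 3.3 = 9.900.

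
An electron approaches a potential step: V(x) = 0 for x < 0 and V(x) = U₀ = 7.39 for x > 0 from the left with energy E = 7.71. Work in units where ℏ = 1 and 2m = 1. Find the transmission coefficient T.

On each side the TISE gives plane waves with k = √(2m(E − V))/ℏ: k₁ = √(2·½·7.71) = 2.777, k₂ = √(2·½·0.32) = 0.5657.
Continuity of ψ and ψ′ at the step yields the reflection amplitude r = (k₁ − k₂)/(k₁ + k₂) = 0.6615; thus R = |r|² = 0.4376, T = 0.5624.

T = 0.562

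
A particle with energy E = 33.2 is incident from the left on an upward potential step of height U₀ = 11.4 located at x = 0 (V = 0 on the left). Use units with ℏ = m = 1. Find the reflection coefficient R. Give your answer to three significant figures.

The wavenumbers are k₁ = √(2mE)/ℏ = 8.149 on the left and k₂ = √(2m(E − U₀))/ℏ = 6.603 on the right.
Continuity of ψ and ψ′ at the step yields the reflection amplitude r = (k₁ − k₂)/(k₁ + k₂) = 0.1048; thus R = |r|² = 0.01098, T = 0.9890.

R = 0.0110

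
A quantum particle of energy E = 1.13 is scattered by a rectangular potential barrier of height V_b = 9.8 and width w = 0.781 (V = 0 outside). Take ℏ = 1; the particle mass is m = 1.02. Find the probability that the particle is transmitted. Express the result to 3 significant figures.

E < V_b: inside the barrier ψ ∝ e^{±κx} with κ = √(2m(V_b − E))/ℏ = 4.206.
κw = 3.285, sinh(κw) = 13.33.
Matching ψ, ψ′ at both faces gives T = [1 + V_b² sinh²(κw) / (4E(V_b − E))]⁻¹ = 1/436.4 = 0.00229.

T = 0.00229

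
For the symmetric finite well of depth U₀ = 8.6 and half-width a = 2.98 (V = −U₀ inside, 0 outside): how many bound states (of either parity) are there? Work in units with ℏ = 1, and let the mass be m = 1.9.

N = 11

Define the well-strength parameter z₀ = (a/ℏ)√(2mU₀) = 2.98 × √(2·1.9·8.6) = 17.04.
A new bound state (alternating even/odd) appears each time z₀ passes a multiple of π/2, so N = ⌊2z₀/π⌋ + 1 = ⌊10.85⌋ + 1 = 11.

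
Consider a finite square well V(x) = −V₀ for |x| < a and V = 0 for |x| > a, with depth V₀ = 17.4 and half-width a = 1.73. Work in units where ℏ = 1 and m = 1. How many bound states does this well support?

The dimensionless depth is z₀ = a√(2mV₀)/ℏ = 1.73 × √(34.80) = 10.21.
A new bound state (alternating even/odd) appears each time z₀ passes a multiple of π/2, so N = ⌊2z₀/π⌋ + 1 = ⌊6.497⌋ + 1 = 7.

N = 7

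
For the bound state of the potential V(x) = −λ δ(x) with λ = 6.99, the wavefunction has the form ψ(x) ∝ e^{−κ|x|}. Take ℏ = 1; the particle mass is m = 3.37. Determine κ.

κ = 23.6

Integrate −(ℏ²/2m)ψ'' − λδ(x)ψ = Eψ from −ε to +ε: the ψ'' term gives ψ'(0⁺) − ψ'(0⁻) and the δ term gives −(2mλ/ℏ²)ψ(0).
With ψ ∝ e^{−κ|x|} this yields −2κ = −2mλ/ℏ², so κ = mλ/ℏ² = 23.56.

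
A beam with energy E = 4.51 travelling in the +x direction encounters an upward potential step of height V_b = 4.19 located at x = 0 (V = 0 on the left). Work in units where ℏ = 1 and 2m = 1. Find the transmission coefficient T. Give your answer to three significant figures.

The wavenumbers are k₁ = √(2mE)/ℏ = 2.124 on the left and k₂ = √(2m(E − V_b))/ℏ = 0.5657 on the right.
Matching ψ and ψ′ at x = 0 gives r = (k₁ − k₂)/(k₁ + k₂), so R = r² = 0.3356 and T = 1 − R = 0.6644.

T = 0.664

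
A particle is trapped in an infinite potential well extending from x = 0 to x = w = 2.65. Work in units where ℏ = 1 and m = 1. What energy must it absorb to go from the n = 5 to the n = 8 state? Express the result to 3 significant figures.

E_n = n²π²ℏ²/(2mw²), so ΔE = (8² − 5²) π²ℏ²/(2mw²).
ΔE = 39 × π² / (2 × 1 × 2.65²) = 27.41.

ΔE = 27.4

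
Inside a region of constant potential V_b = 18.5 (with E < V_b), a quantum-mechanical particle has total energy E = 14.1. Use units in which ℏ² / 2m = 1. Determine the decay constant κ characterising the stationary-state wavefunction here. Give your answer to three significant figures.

Since E < V_b the TISE in this region is ψ'' = κ²ψ with κ = √(2m(V_b − E))/ℏ.
κ = √(2 × 0.5 × 4.4) = 2.098.

κ = 2.10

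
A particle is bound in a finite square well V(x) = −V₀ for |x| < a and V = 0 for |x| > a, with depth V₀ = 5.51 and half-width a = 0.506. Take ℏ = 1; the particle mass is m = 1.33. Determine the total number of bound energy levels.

N = 2

The dimensionless depth is z₀ = a√(2mV₀)/ℏ = 0.506 × √(14.66) = 1.937.
The even/odd transcendental equations gain one root per π/2 in z₀, giving N = 1 + ⌊2z₀/π⌋ = 1 + ⌊1.233⌋ = 2.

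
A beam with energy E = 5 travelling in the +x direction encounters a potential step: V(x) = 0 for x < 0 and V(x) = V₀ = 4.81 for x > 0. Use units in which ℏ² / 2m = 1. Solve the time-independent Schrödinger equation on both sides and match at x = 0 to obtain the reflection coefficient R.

The wavenumbers are k₁ = √(2mE)/ℏ = 2.236 on the left and k₂ = √(2m(E − V₀))/ℏ = 0.4359 on the right.
Continuity of ψ and ψ′ at the step yields the reflection amplitude r = (k₁ − k₂)/(k₁ + k₂) = 0.6737; thus R = |r|² = 0.4539, T = 0.5461.

R = 0.454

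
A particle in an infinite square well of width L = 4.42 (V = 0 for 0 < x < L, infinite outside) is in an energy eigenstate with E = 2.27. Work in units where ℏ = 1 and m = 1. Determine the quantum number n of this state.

n = 3

From E_n = n²π²ℏ²/(2mL²) invert to n = √(2mL²E)/(πℏ).
n = (4.42/π) × √(2 × 1 × 2.27) = 2.998 → n = 3.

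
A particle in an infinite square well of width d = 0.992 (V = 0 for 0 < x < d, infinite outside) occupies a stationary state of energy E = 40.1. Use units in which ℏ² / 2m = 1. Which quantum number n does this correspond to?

From E_n = n²π²ℏ²/(2md²) invert to n = √(2md²E)/(πℏ).
n = (0.992/π) × √(2 × 0.5 × 40.1) = 2.000 → n = 2.

n = 2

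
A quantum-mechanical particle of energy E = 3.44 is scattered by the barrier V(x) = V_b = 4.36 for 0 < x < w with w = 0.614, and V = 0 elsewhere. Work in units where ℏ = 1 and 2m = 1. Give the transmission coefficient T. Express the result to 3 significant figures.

E < V_b: inside the barrier ψ ∝ e^{±κx} with κ = √(2m(V_b − E))/ℏ = 0.9592.
κw = 0.5889, sinh(κw) = 0.6236.
The exact tunnelling result is T⁻¹ = 1 + V_b² sinh²(κw) / [4E(V_b − E)] = 1.584, so T = 0.631.

T = 0.631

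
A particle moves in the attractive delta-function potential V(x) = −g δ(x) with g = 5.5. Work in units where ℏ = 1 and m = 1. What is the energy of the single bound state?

For x ≠ 0 the bound state is ψ ∝ e^{−κ|x|}; integrating the TISE across the delta gives the cusp condition 2κ = 2mg/ℏ², so κ = 5.500.
Then E = −ℏ²κ²/(2m) = −mg²/(2ℏ²) = -15.13.

E = -15.1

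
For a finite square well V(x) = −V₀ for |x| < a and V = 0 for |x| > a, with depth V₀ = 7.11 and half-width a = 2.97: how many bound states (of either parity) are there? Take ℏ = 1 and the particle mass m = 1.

Define the well-strength parameter z₀ = (a/ℏ)√(2mV₀) = 2.97 × √(2·1·7.11) = 11.20.
The even/odd transcendental equations gain one root per π/2 in z₀, giving N = 1 + ⌊2z₀/π⌋ = 1 + ⌊7.130⌋ = 8.

N = 8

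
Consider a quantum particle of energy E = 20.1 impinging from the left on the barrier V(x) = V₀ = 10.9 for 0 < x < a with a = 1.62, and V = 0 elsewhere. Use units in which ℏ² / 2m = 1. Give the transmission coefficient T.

T = 0.866

Above the barrier the interior wavenumber is k₂ = √(2m(E − V₀))/ℏ = 3.033, giving phase k₂a = 4.914.
Matching at both interfaces gives T⁻¹ = 1 + V₀² sin²(k₂a) / [4E(E − V₀)] = 1.154, hence T = 0.866.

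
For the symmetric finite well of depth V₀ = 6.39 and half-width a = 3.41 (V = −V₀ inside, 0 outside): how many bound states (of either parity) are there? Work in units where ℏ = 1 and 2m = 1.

The dimensionless depth is z₀ = a√(2mV₀)/ℏ = 3.41 × √(6.390) = 8.620.
A new bound state (alternating even/odd) appears each time z₀ passes a multiple of π/2, so N = ⌊2z₀/π⌋ + 1 = ⌊5.488⌋ + 1 = 6.

N = 6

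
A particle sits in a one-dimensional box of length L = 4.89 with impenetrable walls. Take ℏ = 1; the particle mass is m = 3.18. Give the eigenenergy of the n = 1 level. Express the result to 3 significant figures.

Requiring ψ(0) = ψ(L) = 0 quantises k = nπ/L, hence E_n = ℏ²k²/2m = n²π²ℏ²/(2mL²).
E_1 = 1² × π² / (2 × 3.18 × 4.89²) = 0.06490.

E = 0.0649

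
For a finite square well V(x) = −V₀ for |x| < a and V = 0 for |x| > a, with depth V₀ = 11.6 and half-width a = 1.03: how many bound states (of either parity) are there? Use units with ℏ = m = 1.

N = 4

Define the well-strength parameter z₀ = (a/ℏ)√(2mV₀) = 1.03 × √(2·1·11.6) = 4.961.
A new bound state (alternating even/odd) appears each time z₀ passes a multiple of π/2, so N = ⌊2z₀/π⌋ + 1 = ⌊3.158⌋ + 1 = 4.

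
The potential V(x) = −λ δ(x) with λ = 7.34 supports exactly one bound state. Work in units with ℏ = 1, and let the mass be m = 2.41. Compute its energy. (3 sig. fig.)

E = -64.9

The bound state is ψ(x) = √κ e^{−κ|x|}. The derivative jump ψ'(0⁺) − ψ'(0⁻) = −(2mλ/ℏ²)ψ(0) fixes κ = mλ/ℏ² = 17.69.
Then E = −ℏ²κ²/(2m) = −mλ²/(2ℏ²) = -64.92.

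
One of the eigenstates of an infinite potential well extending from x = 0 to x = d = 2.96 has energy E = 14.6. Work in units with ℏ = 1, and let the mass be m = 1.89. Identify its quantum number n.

n = 7

From E_n = n²π²ℏ²/(2md²) invert to n = √(2md²E)/(πℏ).
n = (2.96/π) × √(2 × 1.89 × 14.6) = 6.999 → n = 7.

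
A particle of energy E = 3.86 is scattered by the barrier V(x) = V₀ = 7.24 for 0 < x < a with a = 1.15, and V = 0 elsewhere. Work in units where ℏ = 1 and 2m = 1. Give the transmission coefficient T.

Since E < V₀ the interior solution is evanescent with decay constant κ = √(2m(V₀ − E))/ℏ = 1.838.
κa = 2.114, sinh(κa) = 4.081.
Matching ψ, ψ′ at both faces gives T = [1 + V₀² sinh²(κa) / (4E(V₀ − E))]⁻¹ = 1/17.73 = 0.0564.

T = 0.0564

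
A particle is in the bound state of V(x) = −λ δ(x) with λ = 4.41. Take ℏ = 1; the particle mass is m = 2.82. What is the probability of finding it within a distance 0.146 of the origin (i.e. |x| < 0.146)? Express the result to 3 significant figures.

P = 0.974

The normalised bound state is ψ = √κ e^{−κ|x|} with κ = mλ/ℏ² = 12.44.
P(|x| < d) = ∫_{−d}^{d} κ e^{−2κ|x|} dx = 1 − e^{−2κd} = 1 − e^{−3.631} = 0.9735.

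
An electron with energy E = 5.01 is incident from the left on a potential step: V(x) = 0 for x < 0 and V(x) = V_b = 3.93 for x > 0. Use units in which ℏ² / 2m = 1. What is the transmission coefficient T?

The wavenumbers are k₁ = √(2mE)/ℏ = 2.238 on the left and k₂ = √(2m(E − V_b))/ℏ = 1.039 on the right.
Matching ψ and ψ′ at x = 0 gives r = (k₁ − k₂)/(k₁ + k₂), so R = r² = 0.1338 and T = 1 − R = 0.8662.

T = 0.866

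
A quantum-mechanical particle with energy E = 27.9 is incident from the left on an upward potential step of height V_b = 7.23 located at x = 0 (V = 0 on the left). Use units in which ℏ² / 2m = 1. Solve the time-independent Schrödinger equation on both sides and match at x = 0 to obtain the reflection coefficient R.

On each side the TISE gives plane waves with k = √(2m(E − V))/ℏ: k₁ = √(2·½·27.9) = 5.282, k₂ = √(2·½·20.67) = 4.546.
Matching ψ and ψ′ at x = 0 gives r = (k₁ − k₂)/(k₁ + k₂), so R = r² = 0.005602 and T = 1 − R = 0.9944.

R = 0.00560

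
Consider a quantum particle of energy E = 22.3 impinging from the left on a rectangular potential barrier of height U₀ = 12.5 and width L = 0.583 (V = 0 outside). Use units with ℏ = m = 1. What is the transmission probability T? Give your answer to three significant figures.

Above the barrier the interior wavenumber is k₂ = √(2m(E − U₀))/ℏ = 4.427, giving phase k₂L = 2.581.
Matching at both interfaces gives T⁻¹ = 1 + U₀² sin²(k₂L) / [4E(E − U₀)] = 1.051, hence T = 0.952.

T = 0.952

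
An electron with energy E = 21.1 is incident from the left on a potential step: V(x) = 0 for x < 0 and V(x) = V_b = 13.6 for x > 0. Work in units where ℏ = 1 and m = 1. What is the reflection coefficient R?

R = 0.0640

On each side the TISE gives plane waves with k = √(2m(E − V))/ℏ: k₁ = √(2·1·21.1) = 6.496, k₂ = √(2·1·7.5) = 3.873.
Matching ψ and ψ′ at x = 0 gives r = (k₁ − k₂)/(k₁ + k₂), so R = r² = 0.06400 and T = 1 − R = 0.9360.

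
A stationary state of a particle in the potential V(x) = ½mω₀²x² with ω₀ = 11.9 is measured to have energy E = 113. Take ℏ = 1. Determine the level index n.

Invert E_n = (n + ½)ℏω₀: n = E/ℏω₀ − ½ = 8.996, so n = 9.

n = 9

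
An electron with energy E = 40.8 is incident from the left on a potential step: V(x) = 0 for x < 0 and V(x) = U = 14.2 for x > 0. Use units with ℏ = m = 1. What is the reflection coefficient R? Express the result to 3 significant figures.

R = 0.0114

On each side the TISE gives plane waves with k = √(2m(E − V))/ℏ: k₁ = √(2·1·40.8) = 9.033, k₂ = √(2·1·26.6) = 7.294.
Continuity of ψ and ψ′ at the step yields the reflection amplitude r = (k₁ − k₂)/(k₁ + k₂) = 0.1065; thus R = |r|² = 0.01135, T = 0.9886.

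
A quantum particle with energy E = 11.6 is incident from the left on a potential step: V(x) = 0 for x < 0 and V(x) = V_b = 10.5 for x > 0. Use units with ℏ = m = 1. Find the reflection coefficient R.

On each side the TISE gives plane waves with k = √(2m(E − V))/ℏ: k₁ = √(2·1·11.6) = 4.817, k₂ = √(2·1·1.1) = 1.483.
Matching ψ and ψ′ at x = 0 gives r = (k₁ − k₂)/(k₁ + k₂), so R = r² = 0.2800 and T = 1 − R = 0.7200.

R = 0.280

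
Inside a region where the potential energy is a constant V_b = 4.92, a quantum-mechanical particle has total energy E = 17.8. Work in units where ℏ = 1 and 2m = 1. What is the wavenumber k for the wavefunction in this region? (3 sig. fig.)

k = 3.59

With E > V_b the solution is oscillatory, ψ ∝ e^{±ikx} with k = √(2m(E − V_b))/ℏ.
k = √(2 × 0.5 × 12.88) = 3.589.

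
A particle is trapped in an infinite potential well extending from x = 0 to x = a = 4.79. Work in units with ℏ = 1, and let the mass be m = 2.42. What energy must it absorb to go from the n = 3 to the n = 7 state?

ΔE = 3.56

E_n = n²π²ℏ²/(2ma²), so ΔE = (7² − 3²) π²ℏ²/(2ma²).
ΔE = 40 × π² / (2 × 2.42 × 4.79²) = 3.555.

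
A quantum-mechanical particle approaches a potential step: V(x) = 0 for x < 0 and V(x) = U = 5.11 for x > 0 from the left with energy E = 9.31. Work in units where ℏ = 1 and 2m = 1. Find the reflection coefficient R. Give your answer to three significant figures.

R = 0.0386

The wavenumbers are k₁ = √(2mE)/ℏ = 3.051 on the left and k₂ = √(2m(E − U))/ℏ = 2.049 on the right.
Continuity of ψ and ψ′ at the step yields the reflection amplitude r = (k₁ − k₂)/(k₁ + k₂) = 0.1964; thus R = |r|² = 0.03858, T = 0.9614.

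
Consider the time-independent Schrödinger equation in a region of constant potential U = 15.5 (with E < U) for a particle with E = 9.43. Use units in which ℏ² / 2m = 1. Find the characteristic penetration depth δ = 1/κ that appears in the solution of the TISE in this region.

Since E < U the TISE in this region is ψ'' = κ²ψ with κ = √(2m(U − E))/ℏ.
κ = √(2 × 0.5 × 6.07) = 2.464. The penetration depth is δ = 1/κ = 0.406.

δ = 0.406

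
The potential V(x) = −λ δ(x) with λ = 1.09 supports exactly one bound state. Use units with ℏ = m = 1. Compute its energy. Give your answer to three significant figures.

E = -0.594

For x ≠ 0 the bound state is ψ ∝ e^{−κ|x|}; integrating the TISE across the delta gives the cusp condition 2κ = 2mλ/ℏ², so κ = 1.090.
Then E = −ℏ²κ²/(2m) = −mλ²/(2ℏ²) = -0.5941.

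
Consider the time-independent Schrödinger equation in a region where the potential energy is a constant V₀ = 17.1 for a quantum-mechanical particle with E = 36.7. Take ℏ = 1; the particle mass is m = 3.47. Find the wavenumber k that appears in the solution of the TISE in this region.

k = 11.7

With E > V₀ the solution is oscillatory, ψ ∝ e^{±ikx} with k = √(2m(E − V₀))/ℏ.
k = √(2 × 3.47 × 19.6) = 11.66.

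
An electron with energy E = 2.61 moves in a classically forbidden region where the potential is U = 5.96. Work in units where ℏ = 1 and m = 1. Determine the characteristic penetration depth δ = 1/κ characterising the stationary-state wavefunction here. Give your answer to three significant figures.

Since E < U the TISE in this region is ψ'' = κ²ψ with κ = √(2m(U − E))/ℏ.
κ = √(2 × 1 × 3.35) = 2.588. The penetration depth is δ = 1/κ = 0.386.

δ = 0.386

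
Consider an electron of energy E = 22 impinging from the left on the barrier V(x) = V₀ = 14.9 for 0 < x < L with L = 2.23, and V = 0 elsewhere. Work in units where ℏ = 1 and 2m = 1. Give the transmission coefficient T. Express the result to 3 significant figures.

E > V₀: inside the barrier k₂ = √(2m(E − V₀))/ℏ = 2.665, k₂L = 5.942.
T = [1 + V₀² sin²(k₂L) / (4E(E − V₀))]⁻¹ = 1/1.040 = 0.962.

T = 0.962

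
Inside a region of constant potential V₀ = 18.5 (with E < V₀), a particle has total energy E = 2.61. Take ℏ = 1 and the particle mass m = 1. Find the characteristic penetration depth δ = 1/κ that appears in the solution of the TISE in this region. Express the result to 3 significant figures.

δ = 0.177

Since E < V₀ the TISE in this region is ψ'' = κ²ψ with κ = √(2m(V₀ − E))/ℏ.
κ = √(2 × 1 × 15.89) = 5.637. The penetration depth is δ = 1/κ = 0.177.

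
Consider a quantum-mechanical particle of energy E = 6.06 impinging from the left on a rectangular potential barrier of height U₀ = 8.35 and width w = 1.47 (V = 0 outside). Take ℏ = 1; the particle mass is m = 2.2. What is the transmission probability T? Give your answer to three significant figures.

Since E < U₀ the interior solution is evanescent with decay constant κ = √(2m(U₀ − E))/ℏ = 3.174.
κw = 4.666, sinh(κw) = 53.14.
The exact tunnelling result is T⁻¹ = 1 + U₀² sinh²(κw) / [4E(U₀ − E)] = 3548, so T = 0.000282.

T = 0.000282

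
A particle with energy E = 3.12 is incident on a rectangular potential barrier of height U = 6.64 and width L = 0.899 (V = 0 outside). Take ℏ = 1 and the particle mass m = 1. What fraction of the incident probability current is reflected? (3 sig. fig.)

R = 0.967

Since E < U the interior solution is evanescent with decay constant κ = √(2m(U − E))/ℏ = 2.653.
κL = 2.385, sinh(κL) = 5.385.
The exact tunnelling result is T⁻¹ = 1 + U² sinh²(κL) / [4E(U − E)] = 30.11, so T = 0.0332.
R = 1 − T = 0.967.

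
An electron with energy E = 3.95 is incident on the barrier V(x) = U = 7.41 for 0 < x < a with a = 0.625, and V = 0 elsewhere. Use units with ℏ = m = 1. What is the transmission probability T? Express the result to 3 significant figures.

Since E < U the interior solution is evanescent with decay constant κ = √(2m(U − E))/ℏ = 2.631.
κa = 1.644, sinh(κa) = 2.492.
The exact tunnelling result is T⁻¹ = 1 + U² sinh²(κa) / [4E(U − E)] = 7.235, so T = 0.138.

T = 0.138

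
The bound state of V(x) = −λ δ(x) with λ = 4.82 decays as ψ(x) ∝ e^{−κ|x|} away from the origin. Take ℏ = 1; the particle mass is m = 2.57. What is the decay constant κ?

κ = 12.4

Integrating the TISE across x = 0 gives the cusp condition ψ'(0⁺) − ψ'(0⁻) = −(2mλ/ℏ²)ψ(0).
With ψ ∝ e^{−κ|x|} this yields −2κ = −2mλ/ℏ², so κ = mλ/ℏ² = 12.39.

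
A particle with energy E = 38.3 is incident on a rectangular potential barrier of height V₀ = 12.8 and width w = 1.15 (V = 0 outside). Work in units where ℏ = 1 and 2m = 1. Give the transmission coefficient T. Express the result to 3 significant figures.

T = 0.991

E > V₀: inside the barrier k₂ = √(2m(E − V₀))/ℏ = 5.050, k₂w = 5.807.
Matching at both interfaces gives T⁻¹ = 1 + V₀² sin²(k₂w) / [4E(E − V₀)] = 1.009, hence T = 0.991.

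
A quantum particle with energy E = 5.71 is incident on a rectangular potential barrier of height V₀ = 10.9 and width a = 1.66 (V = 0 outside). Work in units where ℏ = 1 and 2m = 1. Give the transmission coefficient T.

T = 0.00207

Since E < V₀ the interior solution is evanescent with decay constant κ = √(2m(V₀ − E))/ℏ = 2.278.
κa = 3.782, sinh(κa) = 21.93.
Matching ψ, ψ′ at both faces gives T = [1 + V₀² sinh²(κa) / (4E(V₀ − E))]⁻¹ = 1/483.2 = 0.00207.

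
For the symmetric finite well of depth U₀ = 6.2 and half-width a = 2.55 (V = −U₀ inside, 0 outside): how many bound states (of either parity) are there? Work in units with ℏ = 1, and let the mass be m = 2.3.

Define the well-strength parameter z₀ = (a/ℏ)√(2mU₀) = 2.55 × √(2·2.3·6.2) = 13.62.
A new bound state (alternating even/odd) appears each time z₀ passes a multiple of π/2, so N = ⌊2z₀/π⌋ + 1 = ⌊8.670⌋ + 1 = 9.

N = 9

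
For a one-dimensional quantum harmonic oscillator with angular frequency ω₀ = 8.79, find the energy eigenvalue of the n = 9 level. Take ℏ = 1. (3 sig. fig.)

E = 83.5

Using E_n = (n + ½)ℏω₀: E_9 = 9.5 × 8.79 = 83.51.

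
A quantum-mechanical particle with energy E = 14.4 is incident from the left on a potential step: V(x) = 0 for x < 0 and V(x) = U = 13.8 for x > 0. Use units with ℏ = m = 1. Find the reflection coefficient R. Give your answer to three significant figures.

R = 0.437

On each side the TISE gives plane waves with k = √(2m(E − V))/ℏ: k₁ = √(2·1·14.4) = 5.367, k₂ = √(2·1·0.6) = 1.095.
Matching ψ and ψ′ at x = 0 gives r = (k₁ − k₂)/(k₁ + k₂), so R = r² = 0.4369 and T = 1 − R = 0.5631.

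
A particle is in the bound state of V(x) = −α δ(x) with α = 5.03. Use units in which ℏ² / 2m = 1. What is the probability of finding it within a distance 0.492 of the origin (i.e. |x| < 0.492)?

The normalised bound state is ψ = √κ e^{−κ|x|} with κ = mα/ℏ² = 2.515.
P(|x| < d) = ∫_{−d}^{d} κ e^{−2κ|x|} dx = 1 − e^{−2κd} = 1 − e^{−2.475} = 0.9158.

P = 0.916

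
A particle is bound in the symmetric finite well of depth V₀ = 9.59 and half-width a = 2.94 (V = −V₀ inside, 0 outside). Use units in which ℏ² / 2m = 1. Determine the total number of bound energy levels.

The dimensionless depth is z₀ = a√(2mV₀)/ℏ = 2.94 × √(9.590) = 9.105.
A new bound state (alternating even/odd) appears each time z₀ passes a multiple of π/2, so N = ⌊2z₀/π⌋ + 1 = ⌊5.796⌋ + 1 = 6.

N = 6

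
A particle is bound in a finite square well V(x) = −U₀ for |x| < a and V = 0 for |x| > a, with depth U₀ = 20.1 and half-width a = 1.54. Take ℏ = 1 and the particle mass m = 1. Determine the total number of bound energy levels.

N = 7

Define the well-strength parameter z₀ = (a/ℏ)√(2mU₀) = 1.54 × √(2·1·20.1) = 9.764.
A new bound state (alternating even/odd) appears each time z₀ passes a multiple of π/2, so N = ⌊2z₀/π⌋ + 1 = ⌊6.216⌋ + 1 = 7.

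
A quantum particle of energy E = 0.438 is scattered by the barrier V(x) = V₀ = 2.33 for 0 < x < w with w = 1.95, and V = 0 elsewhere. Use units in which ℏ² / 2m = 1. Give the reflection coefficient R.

E < V₀: inside the barrier ψ ∝ e^{±κx} with κ = √(2m(V₀ − E))/ℏ = 1.375.
κw = 2.682, sinh(κw) = 7.275.
Matching ψ, ψ′ at both faces gives T = [1 + V₀² sinh²(κw) / (4E(V₀ − E))]⁻¹ = 1/87.67 = 0.0114.
R = 1 − T = 0.989.

R = 0.989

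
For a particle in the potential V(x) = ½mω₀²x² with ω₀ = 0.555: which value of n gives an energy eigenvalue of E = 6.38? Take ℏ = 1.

n = 11

E_n = ℏω₀(n + ½) ⇒ n = E/(ℏω₀) − ½ = 6.38/0.555 − 0.5 = 10.995 → n = 11.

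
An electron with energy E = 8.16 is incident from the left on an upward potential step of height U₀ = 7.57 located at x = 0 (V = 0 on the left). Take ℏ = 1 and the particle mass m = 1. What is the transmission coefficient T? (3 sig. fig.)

T = 0.668

On each side the TISE gives plane waves with k = √(2m(E − V))/ℏ: k₁ = √(2·1·8.16) = 4.040, k₂ = √(2·1·0.59) = 1.086.
Continuity of ψ and ψ′ at the step yields the reflection amplitude r = (k₁ − k₂)/(k₁ + k₂) = 0.5762; thus R = |r|² = 0.3320, T = 0.6680.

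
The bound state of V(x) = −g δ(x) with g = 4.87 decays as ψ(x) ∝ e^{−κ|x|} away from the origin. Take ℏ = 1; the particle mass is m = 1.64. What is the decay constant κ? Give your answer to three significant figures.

Integrating the TISE across x = 0 gives the cusp condition ψ'(0⁺) − ψ'(0⁻) = −(2mg/ℏ²)ψ(0).
With ψ ∝ e^{−κ|x|} this yields −2κ = −2mg/ℏ², so κ = mg/ℏ² = 7.987.

κ = 7.99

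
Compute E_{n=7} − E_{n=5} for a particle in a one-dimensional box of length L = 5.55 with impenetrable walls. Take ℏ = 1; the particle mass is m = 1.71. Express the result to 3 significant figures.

E_n = n²π²ℏ²/(2mL²), so ΔE = (7² − 5²) π²ℏ²/(2mL²).
ΔE = 24 × π² / (2 × 1.71 × 5.55²) = 2.249.

ΔE = 2.25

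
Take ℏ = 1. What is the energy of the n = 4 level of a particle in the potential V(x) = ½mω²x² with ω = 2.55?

The oscillator eigenvalues are E_n = ℏω(n + ½), so E_4 = 2.55 × 4.5 = 11.48.

E = 11.5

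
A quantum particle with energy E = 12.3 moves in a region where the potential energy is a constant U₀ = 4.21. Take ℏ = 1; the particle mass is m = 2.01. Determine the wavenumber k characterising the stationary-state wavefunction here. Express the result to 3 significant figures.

With E > U₀ the solution is oscillatory, ψ ∝ e^{±ikx} with k = √(2m(E − U₀))/ℏ.
k = √(2 × 2.01 × 8.09) = 5.703.

k = 5.70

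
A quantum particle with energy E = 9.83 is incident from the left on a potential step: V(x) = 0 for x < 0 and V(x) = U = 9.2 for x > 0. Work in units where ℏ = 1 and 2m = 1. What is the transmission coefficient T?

T = 0.645

On each side the TISE gives plane waves with k = √(2m(E − V))/ℏ: k₁ = √(2·½·9.83) = 3.135, k₂ = √(2·½·0.63) = 0.7937.
Matching ψ and ψ′ at x = 0 gives r = (k₁ − k₂)/(k₁ + k₂), so R = r² = 0.3552 and T = 1 − R = 0.6448.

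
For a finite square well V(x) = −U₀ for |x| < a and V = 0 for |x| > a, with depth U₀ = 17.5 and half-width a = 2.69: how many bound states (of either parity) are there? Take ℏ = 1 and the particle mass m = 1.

Define the well-strength parameter z₀ = (a/ℏ)√(2mU₀) = 2.69 × √(2·1·17.5) = 15.91.
The even/odd transcendental equations gain one root per π/2 in z₀, giving N = 1 + ⌊2z₀/π⌋ = 1 + ⌊10.13⌋ = 11.

N = 11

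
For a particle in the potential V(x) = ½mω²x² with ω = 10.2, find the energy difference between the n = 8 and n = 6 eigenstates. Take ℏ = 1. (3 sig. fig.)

E_n = ℏω(n + ½), so ΔE = (8 − 6) ℏω = 2 × 10.2 = 20.40.

ΔE = 20.4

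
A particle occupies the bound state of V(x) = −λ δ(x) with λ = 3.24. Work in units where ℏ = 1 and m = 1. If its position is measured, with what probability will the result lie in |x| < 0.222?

P = 0.763

The normalised bound state is ψ = √κ e^{−κ|x|} with κ = mλ/ℏ² = 3.240.
P(|x| < d) = ∫_{−d}^{d} κ e^{−2κ|x|} dx = 1 − e^{−2κd} = 1 − e^{−1.439} = 0.7627.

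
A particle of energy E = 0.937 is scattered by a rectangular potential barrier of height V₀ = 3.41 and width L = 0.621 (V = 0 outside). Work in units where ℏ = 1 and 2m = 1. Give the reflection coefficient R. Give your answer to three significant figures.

R = 0.620

Since E < V₀ the interior solution is evanescent with decay constant κ = √(2m(V₀ − E))/ℏ = 1.573.
κL = 0.9766, sinh(κL) = 1.139.
Matching ψ, ψ′ at both faces gives T = [1 + V₀² sinh²(κL) / (4E(V₀ − E))]⁻¹ = 1/2.629 = 0.380.
R = 1 − T = 0.620.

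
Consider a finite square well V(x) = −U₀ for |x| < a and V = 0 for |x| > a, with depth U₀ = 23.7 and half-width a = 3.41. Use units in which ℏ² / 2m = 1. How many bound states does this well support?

Define the well-strength parameter z₀ = (a/ℏ)√(2mU₀) = 3.41 × √(2·0.5·23.7) = 16.60.
The even/odd transcendental equations gain one root per π/2 in z₀, giving N = 1 + ⌊2z₀/π⌋ = 1 + ⌊10.57⌋ = 11.

N = 11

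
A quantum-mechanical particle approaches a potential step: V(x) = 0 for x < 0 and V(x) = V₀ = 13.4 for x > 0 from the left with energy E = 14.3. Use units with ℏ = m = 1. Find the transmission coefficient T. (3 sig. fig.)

T = 0.641

The wavenumbers are k₁ = √(2mE)/ℏ = 5.348 on the left and k₂ = √(2m(E − V₀))/ℏ = 1.342 on the right.
Matching ψ and ψ′ at x = 0 gives r = (k₁ − k₂)/(k₁ + k₂), so R = r² = 0.3587 and T = 1 − R = 0.6413.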